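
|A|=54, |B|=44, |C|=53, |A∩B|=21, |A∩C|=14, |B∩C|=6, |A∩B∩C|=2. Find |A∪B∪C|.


|A∪B∪C| = 54+44+53-21-14-6+2 = 112

|A∪B∪C| = 112


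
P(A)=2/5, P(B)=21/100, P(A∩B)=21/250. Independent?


P(A)×P(B) = 21/250
P(A∩B) = 21/250
Equal ✓ → Independent

Yes, independent


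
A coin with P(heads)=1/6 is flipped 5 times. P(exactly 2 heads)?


Binomial: P(X=2) = C(5,2)×p^2×(1-p)^3
= 10 × 1/36 × 125/216 = 625/3888

P(X=2) = 625/3888 ≈ 16.08%


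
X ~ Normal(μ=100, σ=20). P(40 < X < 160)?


z₁=(40-100)/20=-3.0, z₂=(160-100)/20=3.0
P = Φ(3.0) - Φ(-3.0) = 0.998650 - 0.001350 = 0.997300 ≈ 0.9973

P(40 < X < 160) ≈ 0.9973


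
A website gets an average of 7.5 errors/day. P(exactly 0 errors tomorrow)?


Poisson(λ=7.5): P(X=0) = e^(-λ)×λ^k/k!
= e^(-7.5) × 7.5^0 / 0!
≈ 0.0005530843701 × 1 / 1 ≈ 0.000553

P(X=0) ≈ 0.000553 ≈ 0.06%


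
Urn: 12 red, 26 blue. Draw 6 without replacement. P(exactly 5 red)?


Hypergeometric: C(12,5)×C(26,1)/C(38,6)
= 792×26/2760681 = 624/83657

P(X=5) = 624/83657 ≈ 0.75%


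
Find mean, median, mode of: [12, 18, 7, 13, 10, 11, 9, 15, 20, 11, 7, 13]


Sorted: [7, 7, 9, 10, 11, 11, 12, 13, 13, 15, 18, 20]
Mean = 146/12 = 73/6
Median = 23/2
Freq: {12: 1, 18: 1, 7: 2, 13: 2, 10: 1, 11: 2, 9: 1, 15: 1, 20: 1}
Mode: [7, 11, 13]

Mean=73/6, Median=23/2, Mode=[7, 11, 13]


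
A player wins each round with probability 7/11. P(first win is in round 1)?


Geometric: P(X=1) = (1-p)^(k-1)×p = (4/11)^0×7/11 = 7/11

P(X=1) = 7/11 ≈ 63.64%


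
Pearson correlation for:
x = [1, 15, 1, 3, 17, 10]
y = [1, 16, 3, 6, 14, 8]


n=6, Σx=47, Σy=48, Σxy=580, Σx²=625, Σy²=562
r = (6×580 - 47×48)/√((6×625 - 47²)(6×562 - 48²))
= 1224/√(1541×1068) = 1224/√1645788 ≈ 1224/1282.8827 ≈ 0.9541

r ≈ 0.9541


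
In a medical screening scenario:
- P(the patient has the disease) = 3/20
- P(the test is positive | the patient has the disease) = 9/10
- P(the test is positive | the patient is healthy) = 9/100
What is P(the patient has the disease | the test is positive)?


Using Bayes' theorem:
P(A|B) = P(B|A)·P(A) / P(B)

P(the test is positive) = 9/10 × 3/20 + 9/100 × 17/20
= 27/200 + 153/2000 = 423/2000

P(the patient has the disease|the test is positive) = (27/200) / (423/2000) = 30/47

P(the patient has the disease|the test is positive) = 30/47 ≈ 63.83%


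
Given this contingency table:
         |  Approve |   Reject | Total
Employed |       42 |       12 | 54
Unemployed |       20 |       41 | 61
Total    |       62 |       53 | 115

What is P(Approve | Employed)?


P(Approve | Employed) = 42/(42+12) = 42/54 = 7/9

P(Approve|Employed) = 7/9 ≈ 77.78%


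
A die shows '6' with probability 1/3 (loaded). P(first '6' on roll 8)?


Geometric: P(X=8) = (1-p)^(k-1)×p = (2/3)^7×1/3 = 128/6561

P(X=8) = 128/6561 ≈ 1.95%


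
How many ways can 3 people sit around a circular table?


Circular arrangements of 3 distinct objects: fix one position to break rotational symmetry.
(n-1)! = 2! = 2

2


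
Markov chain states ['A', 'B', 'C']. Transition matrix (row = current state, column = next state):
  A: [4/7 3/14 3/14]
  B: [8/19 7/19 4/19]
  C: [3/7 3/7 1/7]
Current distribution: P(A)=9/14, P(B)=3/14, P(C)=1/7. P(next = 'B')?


P(next=B) = Σᵢ P(now=i)×P(i→B)
= 9/14×3/14 + 3/14×7/19 + 1/7×3/7
= 27/196 + 3/38 + 3/49 = 1035/3724

P = 1035/3724 ≈ 0.2779


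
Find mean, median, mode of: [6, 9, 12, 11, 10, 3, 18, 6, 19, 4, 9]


Sorted: [3, 4, 6, 6, 9, 9, 10, 11, 12, 18, 19]
Mean = 107/11
Median = 9
Freq: {6: 2, 9: 2, 12: 1, 11: 1, 10: 1, 3: 1, 18: 1, 19: 1, 4: 1}
Mode: [6, 9]

Mean=107/11, Median=9, Mode=[6, 9]


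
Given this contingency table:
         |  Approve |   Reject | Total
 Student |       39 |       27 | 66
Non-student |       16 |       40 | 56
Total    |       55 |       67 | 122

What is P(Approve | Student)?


P(Approve | Student) = 39/(39+27) = 39/66 = 13/22

P(Approve|Student) = 13/22 ≈ 59.09%


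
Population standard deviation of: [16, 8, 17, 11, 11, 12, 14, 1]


Mean = 90/8 = 45/4
  (16-45/4)²=361/16
  (8-45/4)²=169/16
  (17-45/4)²=529/16
  (11-45/4)²=1/16
  (11-45/4)²=1/16
  (12-45/4)²=9/16
  (14-45/4)²=121/16
  (1-45/4)²=1681/16
Σ(x-μ)² = 359/2
σ² = (359/2)/8 = 359/16

σ = √(359/16) ≈ 4.7368


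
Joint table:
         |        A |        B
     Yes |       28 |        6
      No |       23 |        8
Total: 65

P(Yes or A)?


P(Yes∨A) = P(Yes) + P(A) - P(Yes∧A)
= (34 + 51 - 28)/65 = 57/65

P = 57/65 ≈ 87.69%


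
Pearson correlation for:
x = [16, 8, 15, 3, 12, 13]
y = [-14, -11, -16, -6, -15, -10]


n=6, Σx=67, Σy=-72, Σxy=-880, Σx²=867, Σy²=934
r = (6×(-880) - 67×(-72))/√((6×867 - 67²)(6×934 - (-72)²))
= -456/√(713×420) = -456/√299460 ≈ -456/547.2294 ≈ -0.8333

r ≈ -0.8333


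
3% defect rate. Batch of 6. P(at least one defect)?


P(all good) = (97/100)^6 = 832972004929/1000000000000
P(≥1 defect) = 167027995071/1000000000000

P = 167027995071/1000000000000 ≈ 16.70%


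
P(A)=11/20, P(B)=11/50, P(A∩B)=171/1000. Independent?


P(A)×P(B) = 121/1000
P(A∩B) = 171/1000
Not equal → NOT independent

No, not independent


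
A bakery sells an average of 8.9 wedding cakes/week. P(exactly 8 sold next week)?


Poisson(λ=8.9): P(X=8) = e^(-λ)×λ^k/k!
= e^(-8.9) × 8.9^8 / 8!
≈ 0.0001363889265 × 39365888.057 / 40320 ≈ 0.133161

P(X=8) ≈ 0.133161 ≈ 13.32%


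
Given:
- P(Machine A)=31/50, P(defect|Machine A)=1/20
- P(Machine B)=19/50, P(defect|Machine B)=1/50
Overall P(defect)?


P(B) = Σ P(B|Aᵢ)×P(Aᵢ)
  1/20×31/50 = 31/1000
  1/50×19/50 = 19/2500
Sum = 193/5000

P(defect) = 193/5000 ≈ 3.86%


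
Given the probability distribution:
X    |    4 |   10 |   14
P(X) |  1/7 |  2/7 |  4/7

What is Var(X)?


E[X] = 80/7
E[X²] = 1000/7
Var(X) = E[X²] - (E[X])² = 1000/7 - 6400/49 = 600/49

Var(X) = 600/49 ≈ 12.2449


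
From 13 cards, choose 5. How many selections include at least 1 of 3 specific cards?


Complement: C(13,5) - C(10,5) = 1287 - 252 = 1035

1035


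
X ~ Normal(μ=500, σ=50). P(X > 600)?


z = (600-500)/50 = 2.0
P(X > 600) = 1 - P(Z ≤ 2.0) = 1 - 0.9772 = 0.0228

P(X > 600) ≈ 0.0228


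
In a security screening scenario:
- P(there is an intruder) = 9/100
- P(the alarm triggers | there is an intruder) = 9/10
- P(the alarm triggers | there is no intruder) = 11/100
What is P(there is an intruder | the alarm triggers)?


Using Bayes' theorem:
P(A|B) = P(B|A)·P(A) / P(B)

P(the alarm triggers) = 9/10 × 9/100 + 11/100 × 91/100
= 81/1000 + 1001/10000 = 1811/10000

P(there is an intruder|the alarm triggers) = (81/1000) / (1811/10000) = 810/1811

P(there is an intruder|the alarm triggers) = 810/1811 ≈ 44.73%


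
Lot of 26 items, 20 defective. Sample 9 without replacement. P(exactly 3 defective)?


Hypergeometric: C(20,3)×C(6,6)/C(26,9)
= 1140×1/3124550 = 6/16445

P(X=3) = 6/16445 ≈ 0.04%


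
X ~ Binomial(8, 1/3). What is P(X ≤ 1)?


P(X ≤ 1) = Σ P(X=i) for i=0..1
P(X=0) = 256/6561
P(X=1) = 1024/6561
Sum = 1280/6561

P(X ≤ 1) = 1280/6561 ≈ 19.51%


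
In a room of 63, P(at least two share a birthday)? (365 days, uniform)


P(all different) = Π(365-i)/365 for i=0..62
= 0.003396
P(match) = 1 - 0.003396 = 0.996604

P ≈ 0.9966 ≈ 99.66%


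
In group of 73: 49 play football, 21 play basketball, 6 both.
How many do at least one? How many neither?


|A∪B| = 49+21-6 = 64
Neither = 73-64 = 9

At least one: 64; Neither: 9


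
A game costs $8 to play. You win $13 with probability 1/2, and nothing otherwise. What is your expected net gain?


E[gain] = (13-8)×1/2 + (-8)×1/2
= 5/2 - 4 = -3/2

Expected net gain = $-3/2 ≈ $-1.50


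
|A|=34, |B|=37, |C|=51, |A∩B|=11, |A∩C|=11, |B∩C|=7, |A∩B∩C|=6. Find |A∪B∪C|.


|A∪B∪C| = 34+37+51-11-11-7+6 = 99

|A∪B∪C| = 99


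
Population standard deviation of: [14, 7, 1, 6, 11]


Mean = 39/5
  (14-39/5)²=961/25
  (7-39/5)²=16/25
  (1-39/5)²=1156/25
  (6-39/5)²=81/25
  (11-39/5)²=256/25
Σ(x-μ)² = 494/5
σ² = (494/5)/5 = 494/25

σ = √(494/25) ≈ 4.4452


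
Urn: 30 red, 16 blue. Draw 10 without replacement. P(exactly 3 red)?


Hypergeometric: C(30,3)×C(16,7)/C(46,10)
= 4060×11440/4076350421 = 324800/28505947

P(X=3) = 324800/28505947 ≈ 1.14%


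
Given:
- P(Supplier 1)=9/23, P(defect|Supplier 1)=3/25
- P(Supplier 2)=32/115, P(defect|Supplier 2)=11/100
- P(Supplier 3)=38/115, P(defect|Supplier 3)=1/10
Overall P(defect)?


P(B) = Σ P(B|Aᵢ)×P(Aᵢ)
  3/25×9/23 = 27/575
  11/100×32/115 = 88/2875
  1/10×38/115 = 19/575
Sum = 318/2875

P(defect) = 318/2875 ≈ 11.06%


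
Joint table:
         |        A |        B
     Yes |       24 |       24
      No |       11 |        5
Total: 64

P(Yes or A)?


P(Yes∨A) = P(Yes) + P(A) - P(Yes∧A)
= (48 + 35 - 24)/64 = 59/64

P = 59/64 ≈ 92.19%


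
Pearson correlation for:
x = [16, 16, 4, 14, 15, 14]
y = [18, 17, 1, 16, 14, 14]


n=6, Σx=79, Σy=80, Σxy=1194, Σx²=1145, Σy²=1262
r = (6×1194 - 79×80)/√((6×1145 - 79²)(6×1262 - 80²))
= 844/√(629×1172) = 844/√737188 ≈ 844/858.5965 ≈ 0.9830

r ≈ 0.9830


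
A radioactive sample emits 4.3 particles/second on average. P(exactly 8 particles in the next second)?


Poisson(λ=4.3): P(X=8) = e^(-λ)×λ^k/k!
= e^(-4.3) × 4.3^8 / 8!
≈ 0.01356855901 × 116882.002776 / 40320 ≈ 0.039333

P(X=8) ≈ 0.039333 ≈ 3.93%


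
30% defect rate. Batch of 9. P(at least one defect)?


P(all good) = (7/10)^9 = 40353607/1000000000
P(≥1 defect) = 959646393/1000000000

P = 959646393/1000000000 ≈ 95.96%


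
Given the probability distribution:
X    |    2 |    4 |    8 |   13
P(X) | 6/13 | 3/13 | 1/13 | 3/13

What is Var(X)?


E[X] = 71/13
E[X²] = 643/13
Var(X) = E[X²] - (E[X])² = 643/13 - 5041/169 = 3318/169

Var(X) = 3318/169 ≈ 19.6331


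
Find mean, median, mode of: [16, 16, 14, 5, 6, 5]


Sorted: [5, 5, 6, 14, 16, 16]
Mean = 62/6 = 31/3
Median = 10
Freq: {16: 2, 14: 1, 5: 2, 6: 1}
Mode: [5, 16]

Mean=31/3, Median=10, Mode=[5, 16]


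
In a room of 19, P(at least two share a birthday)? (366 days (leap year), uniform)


P(all different) = Π(366-i)/366 for i=0..18
= 0.621705
P(match) = 1 - 0.621705 = 0.378295

P ≈ 0.3783 ≈ 37.83%


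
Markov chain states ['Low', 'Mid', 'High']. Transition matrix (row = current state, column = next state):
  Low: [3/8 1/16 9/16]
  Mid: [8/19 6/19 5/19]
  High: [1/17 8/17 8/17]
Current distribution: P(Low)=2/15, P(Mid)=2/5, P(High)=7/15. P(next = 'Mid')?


P(next=Mid) = Σᵢ P(now=i)×P(i→Mid)
= 2/15×1/16 + 2/5×6/19 + 7/15×8/17
= 1/120 + 12/95 + 56/255 = 4577/12920

P = 4577/12920 ≈ 0.3543


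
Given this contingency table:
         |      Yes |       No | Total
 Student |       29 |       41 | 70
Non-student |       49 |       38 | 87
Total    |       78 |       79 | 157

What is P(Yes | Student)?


P(Yes | Student) = 29/(29+41) = 29/70

P(Yes|Student) = 29/70 ≈ 41.43%


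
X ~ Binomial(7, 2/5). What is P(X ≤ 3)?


P(X ≤ 3) = Σ P(X=i) for i=0..3
P(X=0) = 2187/78125
P(X=1) = 10206/78125
P(X=2) = 20412/78125
P(X=3) = 4536/15625
Sum = 11097/15625

P(X ≤ 3) = 11097/15625 ≈ 71.02%


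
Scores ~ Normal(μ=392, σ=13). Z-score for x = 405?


z = (x - μ)/σ = (405 - 392)/13 = 1.0

z = 1.0


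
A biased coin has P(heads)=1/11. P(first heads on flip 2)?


Geometric: P(X=2) = (1-p)^(k-1)×p = (10/11)^1×1/11 = 10/121

P(X=2) = 10/121 ≈ 8.26%


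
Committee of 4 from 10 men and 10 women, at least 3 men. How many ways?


Count by #men:
  3M,1W: C(10,3)×C(10,1)=1200
  4M,0W: C(10,4)×C(10,0)=210
Total = 1410

1410


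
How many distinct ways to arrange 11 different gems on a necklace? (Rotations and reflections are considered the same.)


Free circular arrangements: rotations and reflections both identified.
(n-1)!/2 = 10!/2 = 3628800/2 = 1814400

1814400


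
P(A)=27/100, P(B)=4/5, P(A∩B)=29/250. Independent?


P(A)×P(B) = 27/125
P(A∩B) = 29/250
Not equal → NOT independent

No, not independent


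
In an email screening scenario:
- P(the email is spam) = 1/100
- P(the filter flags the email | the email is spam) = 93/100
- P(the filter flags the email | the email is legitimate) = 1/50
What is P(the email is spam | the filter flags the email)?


Using Bayes' theorem:
P(A|B) = P(B|A)·P(A) / P(B)

P(the filter flags the email) = 93/100 × 1/100 + 1/50 × 99/100
= 93/10000 + 99/5000 = 291/10000

P(the email is spam|the filter flags the email) = (93/10000) / (291/10000) = 31/97

P(the email is spam|the filter flags the email) = 31/97 ≈ 31.96%


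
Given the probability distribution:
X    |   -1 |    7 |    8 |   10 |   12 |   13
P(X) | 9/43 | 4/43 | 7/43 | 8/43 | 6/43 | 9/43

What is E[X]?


E[X] = Σ x·P(X=x)
= (-1)×(9/43) + (7)×(4/43) + (8)×(7/43) + (10)×(8/43) + (12)×(6/43) + (13)×(9/43)
= 8

E[X] = 8


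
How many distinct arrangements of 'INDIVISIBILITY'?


Letters: 14, freq: {'I': 6, 'N': 1, 'D': 1, 'V': 1, 'S': 1, 'B': 1, 'L': 1, 'T': 1, 'Y': 1}
14!/(6!×1!×1!×1!×1!×1!×1!×1!×1!) = 87178291200/720 = 121080960

121080960


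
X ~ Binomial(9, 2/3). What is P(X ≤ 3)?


P(X ≤ 3) = Σ P(X=i) for i=0..3
P(X=0) = 1/19683
P(X=1) = 2/2187
P(X=2) = 16/2187
P(X=3) = 224/6561
Sum = 835/19683

P(X ≤ 3) = 835/19683 ≈ 4.24%


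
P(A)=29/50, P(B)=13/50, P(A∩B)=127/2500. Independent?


P(A)×P(B) = 377/2500
P(A∩B) = 127/2500
Not equal → NOT independent

No, not independent


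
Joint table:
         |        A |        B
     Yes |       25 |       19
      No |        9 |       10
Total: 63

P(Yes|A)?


P(Yes|A) = 25/(25+9) = 25/34

P = 25/34 ≈ 73.53%


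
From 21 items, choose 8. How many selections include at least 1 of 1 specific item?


Complement: C(21,8) - C(20,8) = 203490 - 125970 = 77520

77520


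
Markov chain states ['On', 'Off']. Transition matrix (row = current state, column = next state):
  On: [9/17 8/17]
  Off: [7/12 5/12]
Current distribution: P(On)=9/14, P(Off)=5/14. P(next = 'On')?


P(next=On) = Σᵢ P(now=i)×P(i→On)
= 9/14×9/17 + 5/14×7/12
= 81/238 + 5/24 = 1567/2856

P = 1567/2856 ≈ 0.5487


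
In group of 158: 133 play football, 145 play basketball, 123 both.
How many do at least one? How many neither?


|A∪B| = 133+145-123 = 155
Neither = 158-155 = 3

At least one: 155; Neither: 3


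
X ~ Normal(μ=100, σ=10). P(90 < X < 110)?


z₁=(90-100)/10=-1.0, z₂=(110-100)/10=1.0
P = Φ(1.0) - Φ(-1.0) = 0.841345 - 0.158655 = 0.682690 ≈ 0.6827

P(90 < X < 110) ≈ 0.6827


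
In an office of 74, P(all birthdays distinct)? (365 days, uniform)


P(all different) = Π(365-i)/365 for i=0..73
= (365/365)×(364/365)×...×(292/365)
= 0.000351

P ≈ 0.0004 ≈ 0.04%


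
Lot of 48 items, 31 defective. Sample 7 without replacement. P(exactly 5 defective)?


Hypergeometric: C(31,5)×C(17,2)/C(48,7)
= 169911×136/73629072 = 320943/1022626

P(X=5) = 320943/1022626 ≈ 31.38%


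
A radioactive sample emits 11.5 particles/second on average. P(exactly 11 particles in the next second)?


Poisson(λ=11.5): P(X=11) = e^(-λ)×λ^k/k!
= e^(-11.5) × 11.5^11 / 11!
≈ 1.01300936e-05 × 465239139606 / 39916800 ≈ 0.118068

P(X=11) ≈ 0.118068 ≈ 11.81%


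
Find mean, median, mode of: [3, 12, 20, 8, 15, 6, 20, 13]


Sorted: [3, 6, 8, 12, 13, 15, 20, 20]
Mean = 97/8
Median = 25/2
Freq: {3: 1, 12: 1, 20: 2, 8: 1, 15: 1, 6: 1, 13: 1}
Mode: [20]

Mean=97/8, Median=25/2, Mode=20


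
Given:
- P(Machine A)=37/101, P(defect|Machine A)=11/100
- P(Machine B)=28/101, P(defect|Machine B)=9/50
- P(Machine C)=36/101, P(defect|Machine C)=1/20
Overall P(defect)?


P(B) = Σ P(B|Aᵢ)×P(Aᵢ)
  11/100×37/101 = 407/10100
  9/50×28/101 = 126/2525
  1/20×36/101 = 9/505
Sum = 1091/10100

P(defect) = 1091/10100 ≈ 10.80%


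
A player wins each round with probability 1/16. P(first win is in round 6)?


Geometric: P(X=6) = (1-p)^(k-1)×p = (15/16)^5×1/16 = 759375/16777216

P(X=6) = 759375/16777216 ≈ 4.53%


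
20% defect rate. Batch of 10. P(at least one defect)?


P(all good) = (4/5)^10 = 1048576/9765625
P(≥1 defect) = 8717049/9765625

P = 8717049/9765625 ≈ 89.26%


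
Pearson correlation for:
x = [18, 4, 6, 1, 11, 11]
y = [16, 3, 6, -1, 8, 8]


n=6, Σx=51, Σy=40, Σxy=511, Σx²=619, Σy²=430
r = (6×511 - 51×40)/√((6×619 - 51²)(6×430 - 40²))
= 1026/√(1113×980) = 1026/√1090740 ≈ 1026/1044.3850 ≈ 0.9824

r ≈ 0.9824


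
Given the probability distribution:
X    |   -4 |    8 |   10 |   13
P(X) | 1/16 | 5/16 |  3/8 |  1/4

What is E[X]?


E[X] = Σ x·P(X=x)
= (-4)×(1/16) + (8)×(5/16) + (10)×(3/8) + (13)×(1/4)
= 37/4

E[X] = 37/4


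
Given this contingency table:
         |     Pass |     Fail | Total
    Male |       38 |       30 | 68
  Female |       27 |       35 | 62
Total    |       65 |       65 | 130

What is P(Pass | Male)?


P(Pass | Male) = 38/(38+30) = 38/68 = 19/34

P(Pass|Male) = 19/34 ≈ 55.88%


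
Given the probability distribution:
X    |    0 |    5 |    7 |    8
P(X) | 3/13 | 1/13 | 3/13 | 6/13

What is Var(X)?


E[X] = 74/13
E[X²] = 556/13
Var(X) = E[X²] - (E[X])² = 556/13 - 5476/169 = 1752/169

Var(X) = 1752/169 ≈ 10.3669


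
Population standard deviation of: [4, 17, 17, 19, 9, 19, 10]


Mean = 95/7
  (4-95/7)²=4489/49
  (17-95/7)²=576/49
  (17-95/7)²=576/49
  (19-95/7)²=1444/49
  (9-95/7)²=1024/49
  (19-95/7)²=1444/49
  (10-95/7)²=625/49
Σ(x-μ)² = 1454/7
σ² = (1454/7)/7 = 1454/49

σ = √(1454/49) ≈ 5.4473


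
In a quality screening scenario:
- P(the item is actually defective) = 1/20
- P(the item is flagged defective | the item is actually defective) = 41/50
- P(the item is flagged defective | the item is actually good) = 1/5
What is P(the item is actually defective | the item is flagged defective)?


Using Bayes' theorem:
P(A|B) = P(B|A)·P(A) / P(B)

P(the item is flagged defective) = 41/50 × 1/20 + 1/5 × 19/20
= 41/1000 + 19/100 = 231/1000

P(the item is actually defective|the item is flagged defective) = (41/1000) / (231/1000) = 41/231

P(the item is actually defective|the item is flagged defective) = 41/231 ≈ 17.75%


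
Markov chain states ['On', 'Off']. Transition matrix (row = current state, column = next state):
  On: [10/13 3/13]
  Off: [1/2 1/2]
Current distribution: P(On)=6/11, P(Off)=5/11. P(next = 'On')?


P(next=On) = Σᵢ P(now=i)×P(i→On)
= 6/11×10/13 + 5/11×1/2
= 60/143 + 5/22 = 185/286

P = 185/286 ≈ 0.6469


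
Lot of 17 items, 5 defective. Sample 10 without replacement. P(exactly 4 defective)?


Hypergeometric: C(5,4)×C(12,6)/C(17,10)
= 5×924/19448 = 105/442

P(X=4) = 105/442 ≈ 23.76%


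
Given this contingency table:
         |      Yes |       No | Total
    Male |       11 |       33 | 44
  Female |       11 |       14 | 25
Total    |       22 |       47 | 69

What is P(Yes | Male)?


P(Yes | Male) = 11/(11+33) = 11/44 = 1/4

P(Yes|Male) = 1/4 ≈ 25.00%


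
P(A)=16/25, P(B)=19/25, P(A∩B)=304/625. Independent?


P(A)×P(B) = 304/625
P(A∩B) = 304/625
Equal ✓ → Independent

Yes, independent


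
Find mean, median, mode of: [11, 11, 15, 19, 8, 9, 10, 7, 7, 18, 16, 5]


Sorted: [5, 7, 7, 8, 9, 10, 11, 11, 15, 16, 18, 19]
Mean = 136/12 = 34/3
Median = 21/2
Freq: {11: 2, 15: 1, 19: 1, 8: 1, 9: 1, 10: 1, 7: 2, 18: 1, 16: 1, 5: 1}
Mode: [7, 11]

Mean=34/3, Median=21/2, Mode=[7, 11]


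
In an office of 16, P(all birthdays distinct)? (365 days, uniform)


P(all different) = Π(365-i)/365 for i=0..15
= (365/365)×(364/365)×...×(350/365)
= 0.716396

P ≈ 0.7164 ≈ 71.64%


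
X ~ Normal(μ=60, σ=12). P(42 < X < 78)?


z₁=(42-60)/12=-1.5, z₂=(78-60)/12=1.5
P = Φ(1.5) - Φ(-1.5) = 0.933193 - 0.066807 = 0.866386 ≈ 0.8664

P(42 < X < 78) ≈ 0.8664


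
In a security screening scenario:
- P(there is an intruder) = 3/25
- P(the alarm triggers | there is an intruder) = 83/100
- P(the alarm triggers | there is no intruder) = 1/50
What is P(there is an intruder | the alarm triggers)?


Using Bayes' theorem:
P(A|B) = P(B|A)·P(A) / P(B)

P(the alarm triggers) = 83/100 × 3/25 + 1/50 × 22/25
= 249/2500 + 11/625 = 293/2500

P(there is an intruder|the alarm triggers) = (249/2500) / (293/2500) = 249/293

P(there is an intruder|the alarm triggers) = 249/293 ≈ 84.98%


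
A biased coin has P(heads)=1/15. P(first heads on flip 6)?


Geometric: P(X=6) = (1-p)^(k-1)×p = (14/15)^5×1/15 = 537824/11390625

P(X=6) = 537824/11390625 ≈ 4.72%


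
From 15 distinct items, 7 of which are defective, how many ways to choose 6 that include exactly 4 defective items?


Choose 4 of the 7 defective items and 2 of the other 8 items:
C(7,4)×C(8,2) = 35×28 = 980

980


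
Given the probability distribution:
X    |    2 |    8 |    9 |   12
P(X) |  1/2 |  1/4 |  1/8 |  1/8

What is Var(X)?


E[X] = 45/8
E[X²] = 369/8
Var(X) = E[X²] - (E[X])² = 369/8 - 2025/64 = 927/64

Var(X) = 927/64 ≈ 14.4844


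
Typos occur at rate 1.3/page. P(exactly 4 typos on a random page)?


Poisson(λ=1.3): P(X=4) = e^(-λ)×λ^k/k!
= e^(-1.3) × 1.3^4 / 4!
≈ 0.272531793 × 2.8561 / 24 ≈ 0.032432

P(X=4) ≈ 0.032432 ≈ 3.24%


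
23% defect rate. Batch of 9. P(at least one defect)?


P(all good) = (77/100)^9 = 95151694449171437/1000000000000000000
P(≥1 defect) = 904848305550828563/1000000000000000000

P = 904848305550828563/1000000000000000000 ≈ 90.48%


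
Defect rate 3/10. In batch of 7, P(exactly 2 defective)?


Binomial: P(X=2) = C(7,2)×p^2×(1-p)^5
= 21 × 9/100 × 16807/100000 = 3176523/10000000

P(X=2) = 3176523/10000000 ≈ 31.77%


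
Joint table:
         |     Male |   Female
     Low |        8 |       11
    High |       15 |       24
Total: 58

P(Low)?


P(Low) = (8+11)/58 = 19/58

P(Low) = 19/58 ≈ 32.76%


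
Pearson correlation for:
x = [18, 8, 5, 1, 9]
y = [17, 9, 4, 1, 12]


n=5, Σx=41, Σy=43, Σxy=507, Σx²=495, Σy²=531
r = (5×507 - 41×43)/√((5×495 - 41²)(5×531 - 43²))
= 772/√(794×806) = 772/√639964 ≈ 772/799.9775 ≈ 0.9650

r ≈ 0.9650


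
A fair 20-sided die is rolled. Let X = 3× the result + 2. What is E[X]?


E[die] = (1+20)/2 = 21/2
E[X] = 3×21/2 + 2 = 67/2

E[X] = 67/2


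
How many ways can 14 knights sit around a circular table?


Circular arrangements of 14 distinct objects: fix one position to break rotational symmetry.
(n-1)! = 13! = 6227020800

6227020800


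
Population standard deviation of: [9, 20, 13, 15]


Mean = 57/4
  (9-57/4)²=441/16
  (20-57/4)²=529/16
  (13-57/4)²=25/16
  (15-57/4)²=9/16
Σ(x-μ)² = 251/4
σ² = (251/4)/4 = 251/16

σ = √(251/16) ≈ 3.9607


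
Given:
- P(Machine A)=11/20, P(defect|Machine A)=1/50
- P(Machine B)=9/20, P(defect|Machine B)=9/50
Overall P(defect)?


P(B) = Σ P(B|Aᵢ)×P(Aᵢ)
  1/50×11/20 = 11/1000
  9/50×9/20 = 81/1000
Sum = 23/250

P(defect) = 23/250 ≈ 9.20%


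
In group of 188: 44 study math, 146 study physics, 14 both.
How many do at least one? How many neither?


|A∪B| = 44+146-14 = 176
Neither = 188-176 = 12

At least one: 176; Neither: 12


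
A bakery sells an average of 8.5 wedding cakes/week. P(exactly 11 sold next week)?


Poisson(λ=8.5): P(X=11) = e^(-λ)×λ^k/k!
= e^(-8.5) × 8.5^11 / 11!
≈ 0.000203468369 × 16734324369 / 39916800 ≈ 0.085300

P(X=11) ≈ 0.085300 ≈ 8.53%


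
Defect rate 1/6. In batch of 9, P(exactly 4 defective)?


Binomial: P(X=4) = C(9,4)×p^4×(1-p)^5
= 126 × 1/1296 × 3125/7776 = 21875/559872

P(X=4) = 21875/559872 ≈ 3.91%


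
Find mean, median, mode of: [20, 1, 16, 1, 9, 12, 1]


Sorted: [1, 1, 1, 9, 12, 16, 20]
Mean = 60/7
Median = 9
Freq: {20: 1, 1: 3, 16: 1, 9: 1, 12: 1}
Mode: [1]

Mean=60/7, Median=9, Mode=1


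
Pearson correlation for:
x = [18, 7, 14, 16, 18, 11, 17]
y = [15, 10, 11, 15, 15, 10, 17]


n=7, Σx=101, Σy=93, Σxy=1403, Σx²=1559, Σy²=1285
r = (7×1403 - 101×93)/√((7×1559 - 101²)(7×1285 - 93²))
= 428/√(712×346) = 428/√246352 ≈ 428/496.3386 ≈ 0.8623

r ≈ 0.8623


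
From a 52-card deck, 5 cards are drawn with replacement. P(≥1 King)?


P(not a King) = 48/52 = 12/13
P(none in 5 draws) = (12/13)^5 = 248832/371293
P(≥1 King) = 1 - 248832/371293 = 122461/371293

P = 122461/371293 ≈ 32.98%


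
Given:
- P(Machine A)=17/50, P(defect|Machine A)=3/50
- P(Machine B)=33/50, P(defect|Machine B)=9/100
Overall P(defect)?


P(B) = Σ P(B|Aᵢ)×P(Aᵢ)
  3/50×17/50 = 51/2500
  9/100×33/50 = 297/5000
Sum = 399/5000

P(defect) = 399/5000 ≈ 7.98%


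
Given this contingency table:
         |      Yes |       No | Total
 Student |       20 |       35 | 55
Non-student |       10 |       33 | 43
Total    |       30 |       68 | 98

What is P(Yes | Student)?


P(Yes | Student) = 20/(20+35) = 20/55 = 4/11

P(Yes|Student) = 4/11 ≈ 36.36%


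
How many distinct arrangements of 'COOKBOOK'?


Letters: 8, freq: {'C': 1, 'O': 4, 'K': 2, 'B': 1}
8!/(1!×4!×2!×1!) = 40320/48 = 840

840


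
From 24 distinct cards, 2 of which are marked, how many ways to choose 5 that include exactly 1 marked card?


Choose 1 of the 2 marked cards and 4 of the other 22 cards:
C(2,1)×C(22,4) = 2×7315 = 14630

14630


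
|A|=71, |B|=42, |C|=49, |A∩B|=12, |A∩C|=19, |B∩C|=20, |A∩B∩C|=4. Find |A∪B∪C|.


|A∪B∪C| = 71+42+49-12-19-20+4 = 115

|A∪B∪C| = 115


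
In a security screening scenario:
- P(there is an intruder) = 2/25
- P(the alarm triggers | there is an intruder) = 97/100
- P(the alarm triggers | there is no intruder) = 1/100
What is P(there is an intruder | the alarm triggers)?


Using Bayes' theorem:
P(A|B) = P(B|A)·P(A) / P(B)

P(the alarm triggers) = 97/100 × 2/25 + 1/100 × 23/25
= 97/1250 + 23/2500 = 217/2500

P(there is an intruder|the alarm triggers) = (97/1250) / (217/2500) = 194/217

P(there is an intruder|the alarm triggers) = 194/217 ≈ 89.40%


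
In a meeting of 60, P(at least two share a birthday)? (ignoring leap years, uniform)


P(all different) = Π(365-i)/365 for i=0..59
= 0.005877
P(match) = 1 - 0.005877 = 0.994123

P ≈ 0.9941 ≈ 99.41%


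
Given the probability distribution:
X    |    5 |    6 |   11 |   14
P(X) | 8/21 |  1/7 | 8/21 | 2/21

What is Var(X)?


E[X] = 58/7
E[X²] = 556/7
Var(X) = E[X²] - (E[X])² = 556/7 - 3364/49 = 528/49

Var(X) = 528/49 ≈ 10.7755


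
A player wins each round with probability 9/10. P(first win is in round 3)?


Geometric: P(X=3) = (1-p)^(k-1)×p = (1/10)^2×9/10 = 9/1000

P(X=3) = 9/1000 ≈ 0.90%


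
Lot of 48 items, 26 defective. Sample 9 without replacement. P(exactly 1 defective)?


Hypergeometric: C(26,1)×C(22,8)/C(48,9)
= 26×319770/1677106640 = 37791/7623212

P(X=1) = 37791/7623212 ≈ 0.50%


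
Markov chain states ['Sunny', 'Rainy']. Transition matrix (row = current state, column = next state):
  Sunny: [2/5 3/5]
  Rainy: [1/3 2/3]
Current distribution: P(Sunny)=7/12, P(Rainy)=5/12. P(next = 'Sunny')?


P(next=Sunny) = Σᵢ P(now=i)×P(i→Sunny)
= 7/12×2/5 + 5/12×1/3
= 7/30 + 5/36 = 67/180

P = 67/180 ≈ 0.3722


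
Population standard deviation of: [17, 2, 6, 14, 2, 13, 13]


Mean = 67/7
  (17-67/7)²=2704/49
  (2-67/7)²=2809/49
  (6-67/7)²=625/49
  (14-67/7)²=961/49
  (2-67/7)²=2809/49
  (13-67/7)²=576/49
  (13-67/7)²=576/49
Σ(x-μ)² = 1580/7
σ² = (1580/7)/7 = 1580/49

σ = √(1580/49) ≈ 5.6785


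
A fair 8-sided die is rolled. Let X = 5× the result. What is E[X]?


E[die] = (1+8)/2 = 9/2
E[X] = 5 × 9/2 = 45/2

E[X] = 45/2


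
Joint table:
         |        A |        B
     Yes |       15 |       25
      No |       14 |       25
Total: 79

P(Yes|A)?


P(Yes|A) = 15/(15+14) = 15/29

P = 15/29 ≈ 51.72%


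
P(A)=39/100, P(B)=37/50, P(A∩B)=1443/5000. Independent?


P(A)×P(B) = 1443/5000
P(A∩B) = 1443/5000
Equal ✓ → Independent

Yes, independent


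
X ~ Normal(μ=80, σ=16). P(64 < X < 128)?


z₁=(64-80)/16=-1.0, z₂=(128-80)/16=3.0
P = Φ(3.0) - Φ(-1.0) = 0.998650 - 0.158655 = 0.839995 ≈ 0.8400

P(64 < X < 128) ≈ 0.8400


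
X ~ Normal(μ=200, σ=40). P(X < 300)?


z = (300-200)/40 = 2.5
P(Z < 2.5) = 0.9938

P(X < 300) ≈ 0.9938


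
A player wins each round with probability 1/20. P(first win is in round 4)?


Geometric: P(X=4) = (1-p)^(k-1)×p = (19/20)^3×1/20 = 6859/160000

P(X=4) = 6859/160000 ≈ 4.29%


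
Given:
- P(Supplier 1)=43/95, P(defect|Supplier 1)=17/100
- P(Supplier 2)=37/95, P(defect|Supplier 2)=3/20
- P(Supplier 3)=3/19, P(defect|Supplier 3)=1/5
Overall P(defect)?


P(B) = Σ P(B|Aᵢ)×P(Aᵢ)
  17/100×43/95 = 731/9500
  3/20×37/95 = 111/1900
  1/5×3/19 = 3/95
Sum = 793/4750

P(defect) = 793/4750 ≈ 16.69%


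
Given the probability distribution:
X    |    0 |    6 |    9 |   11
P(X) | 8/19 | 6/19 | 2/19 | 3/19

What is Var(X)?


E[X] = 87/19
E[X²] = 39
Var(X) = E[X²] - (E[X])² = 39 - 7569/361 = 6510/361

Var(X) = 6510/361 ≈ 18.0332


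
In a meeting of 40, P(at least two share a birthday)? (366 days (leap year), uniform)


P(all different) = Π(366-i)/366 for i=0..39
= 0.109455
P(match) = 1 - 0.109455 = 0.890545

P ≈ 0.8905 ≈ 89.05%


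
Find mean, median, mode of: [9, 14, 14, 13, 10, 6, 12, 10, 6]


Sorted: [6, 6, 9, 10, 10, 12, 13, 14, 14]
Mean = 94/9
Median = 10
Freq: {9: 1, 14: 2, 13: 1, 10: 2, 6: 2, 12: 1}
Mode: [6, 10, 14]

Mean=94/9, Median=10, Mode=[6, 10, 14]


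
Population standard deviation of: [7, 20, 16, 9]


Mean = 52/4 = 13
  (7-13)²=36
  (20-13)²=49
  (16-13)²=9
  (9-13)²=16
Σ(x-μ)² = 110
σ² = 110/4 = 55/2

σ = √(55/2) ≈ 5.2440


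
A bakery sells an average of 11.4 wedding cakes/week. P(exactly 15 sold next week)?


Poisson(λ=11.4): P(X=15) = e^(-λ)×λ^k/k!
= e^(-11.4) × 11.4^15 / 15!
≈ 1.119548484e-05 × 7.13793797839e+15 / 1307674368000 ≈ 0.061111

P(X=15) ≈ 0.061111 ≈ 6.11%


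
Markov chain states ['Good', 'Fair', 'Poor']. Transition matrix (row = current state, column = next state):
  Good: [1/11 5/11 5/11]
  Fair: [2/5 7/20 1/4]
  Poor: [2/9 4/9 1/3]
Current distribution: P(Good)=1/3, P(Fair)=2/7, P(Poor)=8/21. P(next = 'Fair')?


P(next=Fair) = Σᵢ P(now=i)×P(i→Fair)
= 1/3×5/11 + 2/7×7/20 + 8/21×4/9
= 5/33 + 1/10 + 32/189 = 8749/20790

P = 8749/20790 ≈ 0.4208


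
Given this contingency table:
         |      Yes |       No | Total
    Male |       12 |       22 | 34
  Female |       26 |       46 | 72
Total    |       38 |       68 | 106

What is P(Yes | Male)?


P(Yes | Male) = 12/(12+22) = 12/34 = 6/17

P(Yes|Male) = 6/17 ≈ 35.29%


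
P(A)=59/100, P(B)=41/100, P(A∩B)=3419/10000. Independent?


P(A)×P(B) = 2419/10000
P(A∩B) = 3419/10000
Not equal → NOT independent

No, not independent


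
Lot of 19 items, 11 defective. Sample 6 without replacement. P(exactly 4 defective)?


Hypergeometric: C(11,4)×C(8,2)/C(19,6)
= 330×28/27132 = 110/323

P(X=4) = 110/323 ≈ 34.06%


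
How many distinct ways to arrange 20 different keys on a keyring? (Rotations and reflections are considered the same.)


Free circular arrangements: rotations and reflections both identified.
(n-1)!/2 = 19!/2 = 121645100408832000/2 = 60822550204416000

60822550204416000


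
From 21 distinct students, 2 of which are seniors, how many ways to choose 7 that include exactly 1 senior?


Choose 1 of the 2 seniors and 6 of the other 19 students:
C(2,1)×C(19,6) = 2×27132 = 54264

54264


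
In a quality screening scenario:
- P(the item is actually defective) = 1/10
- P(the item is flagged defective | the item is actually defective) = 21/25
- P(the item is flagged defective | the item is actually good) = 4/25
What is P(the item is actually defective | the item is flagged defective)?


Using Bayes' theorem:
P(A|B) = P(B|A)·P(A) / P(B)

P(the item is flagged defective) = 21/25 × 1/10 + 4/25 × 9/10
= 21/250 + 18/125 = 57/250

P(the item is actually defective|the item is flagged defective) = (21/250) / (57/250) = 7/19

P(the item is actually defective|the item is flagged defective) = 7/19 ≈ 36.84%


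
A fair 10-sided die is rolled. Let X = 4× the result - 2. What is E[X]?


E[die] = (1+10)/2 = 11/2
E[X] = 4×11/2 - 2 = 20

E[X] = 20


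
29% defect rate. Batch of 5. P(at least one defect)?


P(all good) = (71/100)^5 = 1804229351/10000000000
P(≥1 defect) = 8195770649/10000000000

P = 8195770649/10000000000 ≈ 81.96%


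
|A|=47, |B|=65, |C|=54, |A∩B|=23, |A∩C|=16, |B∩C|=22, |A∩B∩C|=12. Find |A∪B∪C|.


|A∪B∪C| = 47+65+54-23-16-22+12 = 117

|A∪B∪C| = 117


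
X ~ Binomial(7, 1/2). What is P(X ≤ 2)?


P(X ≤ 2) = Σ P(X=i) for i=0..2
P(X=0) = 1/128
P(X=1) = 7/128
P(X=2) = 21/128
Sum = 29/128

P(X ≤ 2) = 29/128 ≈ 22.66%


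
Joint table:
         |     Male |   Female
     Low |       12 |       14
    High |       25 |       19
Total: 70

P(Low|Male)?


P(Low|Male) = 12/(12+25) = 12/37

P = 12/37 ≈ 32.43%


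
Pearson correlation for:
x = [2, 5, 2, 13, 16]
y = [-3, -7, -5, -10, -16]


n=5, Σx=38, Σy=-41, Σxy=-437, Σx²=458, Σy²=439
r = (5×(-437) - 38×(-41))/√((5×458 - 38²)(5×439 - (-41)²))
= -627/√(846×514) = -627/√434844 ≈ -627/659.4270 ≈ -0.9508

r ≈ -0.9508


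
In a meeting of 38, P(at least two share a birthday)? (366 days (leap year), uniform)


P(all different) = Π(366-i)/366 for i=0..37
= 0.136703
P(match) = 1 - 0.136703 = 0.863297

P ≈ 0.8633 ≈ 86.33%


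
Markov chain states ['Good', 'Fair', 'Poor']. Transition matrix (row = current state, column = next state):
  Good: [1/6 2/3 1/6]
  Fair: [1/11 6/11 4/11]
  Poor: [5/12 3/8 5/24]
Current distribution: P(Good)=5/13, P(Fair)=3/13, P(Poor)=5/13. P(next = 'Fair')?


P(next=Fair) = Σᵢ P(now=i)×P(i→Fair)
= 5/13×2/3 + 3/13×6/11 + 5/13×3/8
= 10/39 + 18/143 + 15/104 = 139/264

P = 139/264 ≈ 0.5265


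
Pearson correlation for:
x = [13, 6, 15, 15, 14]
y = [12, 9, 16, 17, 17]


n=5, Σx=63, Σy=71, Σxy=943, Σx²=851, Σy²=1059
r = (5×943 - 63×71)/√((5×851 - 63²)(5×1059 - 71²))
= 242/√(286×254) = 242/√72644 ≈ 242/269.5255 ≈ 0.8979

r ≈ 0.8979


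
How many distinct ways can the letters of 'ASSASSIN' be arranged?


Letters: 8, freq: {'A': 2, 'S': 4, 'I': 1, 'N': 1}
8!/(2!×4!×1!×1!) = 40320/48 = 840

840


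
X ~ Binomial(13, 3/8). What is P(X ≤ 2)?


P(X ≤ 2) = Σ P(X=i) for i=0..2
P(X=0) = 1220703125/549755813888
P(X=1) = 9521484375/549755813888
P(X=2) = 17138671875/274877906944
Sum = 22509765625/274877906944

P(X ≤ 2) = 22509765625/274877906944 ≈ 8.19%


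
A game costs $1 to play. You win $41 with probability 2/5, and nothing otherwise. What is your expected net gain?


E[gain] = (41-1)×2/5 + (-1)×3/5
= 16 - 3/5 = 77/5

Expected net gain = $77/5 ≈ $15.40


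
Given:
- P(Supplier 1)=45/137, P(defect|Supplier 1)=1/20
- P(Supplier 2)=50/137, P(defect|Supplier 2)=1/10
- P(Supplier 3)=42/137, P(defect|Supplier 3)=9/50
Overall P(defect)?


P(B) = Σ P(B|Aᵢ)×P(Aᵢ)
  1/20×45/137 = 9/548
  1/10×50/137 = 5/137
  9/50×42/137 = 189/3425
Sum = 1481/13700

P(defect) = 1481/13700 ≈ 10.81%


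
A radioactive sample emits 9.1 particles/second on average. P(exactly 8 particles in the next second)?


Poisson(λ=9.1): P(X=8) = e^(-λ)×λ^k/k!
= e^(-9.1) × 9.1^8 / 8!
≈ 0.0001116658085 × 47025252.7615 / 40320 ≈ 0.130236

P(X=8) ≈ 0.130236 ≈ 13.02%


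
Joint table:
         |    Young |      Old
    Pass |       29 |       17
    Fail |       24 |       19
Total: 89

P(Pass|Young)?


P(Pass|Young) = 29/(29+24) = 29/53

P = 29/53 ≈ 54.72%


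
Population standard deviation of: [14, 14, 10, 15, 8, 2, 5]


Mean = 68/7
  (14-68/7)²=900/49
  (14-68/7)²=900/49
  (10-68/7)²=4/49
  (15-68/7)²=1369/49
  (8-68/7)²=144/49
  (2-68/7)²=2916/49
  (5-68/7)²=1089/49
Σ(x-μ)² = 1046/7
σ² = (1046/7)/7 = 1046/49

σ = √(1046/49) ≈ 4.6203


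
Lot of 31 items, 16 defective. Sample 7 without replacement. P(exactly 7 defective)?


Hypergeometric: C(16,7)×C(15,0)/C(31,7)
= 11440×1/2629575 = 176/40455

P(X=7) = 176/40455 ≈ 0.44%


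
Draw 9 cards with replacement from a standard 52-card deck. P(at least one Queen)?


P(not a Queen) = 48/52 = 12/13
P(none in 9 draws) = (12/13)^9 = 5159780352/10604499373
P(≥1 Queen) = 1 - 5159780352/10604499373 = 5444719021/10604499373

P = 5444719021/10604499373 ≈ 51.34%


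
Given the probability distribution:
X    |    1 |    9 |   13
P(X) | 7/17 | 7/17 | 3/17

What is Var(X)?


E[X] = 109/17
E[X²] = 1081/17
Var(X) = E[X²] - (E[X])² = 1081/17 - 11881/289 = 6496/289

Var(X) = 6496/289 ≈ 22.4775


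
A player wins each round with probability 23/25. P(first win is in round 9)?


Geometric: P(X=9) = (1-p)^(k-1)×p = (2/25)^8×23/25 = 5888/3814697265625

P(X=9) = 5888/3814697265625 ≈ 0.00%


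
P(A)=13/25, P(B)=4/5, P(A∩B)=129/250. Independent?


P(A)×P(B) = 52/125
P(A∩B) = 129/250
Not equal → NOT independent

No, not independent


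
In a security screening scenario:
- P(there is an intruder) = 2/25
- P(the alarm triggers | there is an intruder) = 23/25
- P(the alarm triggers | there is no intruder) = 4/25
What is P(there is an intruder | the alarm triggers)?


Using Bayes' theorem:
P(A|B) = P(B|A)·P(A) / P(B)

P(the alarm triggers) = 23/25 × 2/25 + 4/25 × 23/25
= 46/625 + 92/625 = 138/625

P(there is an intruder|the alarm triggers) = (46/625) / (138/625) = 1/3

P(there is an intruder|the alarm triggers) = 1/3 ≈ 33.33%


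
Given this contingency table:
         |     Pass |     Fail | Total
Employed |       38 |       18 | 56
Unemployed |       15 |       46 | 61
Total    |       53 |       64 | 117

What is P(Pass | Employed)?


P(Pass | Employed) = 38/(38+18) = 38/56 = 19/28

P(Pass|Employed) = 19/28 ≈ 67.86%


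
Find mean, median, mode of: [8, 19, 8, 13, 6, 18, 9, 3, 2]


Sorted: [2, 3, 6, 8, 8, 9, 13, 18, 19]
Mean = 86/9
Median = 8
Freq: {8: 2, 19: 1, 13: 1, 6: 1, 18: 1, 9: 1, 3: 1, 2: 1}
Mode: [8]

Mean=86/9, Median=8, Mode=8


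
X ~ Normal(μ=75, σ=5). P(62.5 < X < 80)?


z₁=(62.5-75)/5=-2.5, z₂=(80-75)/5=1.0
P = Φ(1.0) - Φ(-2.5) = 0.841345 - 0.006210 = 0.835135 ≈ 0.8351

P(62.5 < X < 80) ≈ 0.8351


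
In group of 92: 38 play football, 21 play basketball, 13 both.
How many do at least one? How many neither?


|A∪B| = 38+21-13 = 46
Neither = 92-46 = 46

At least one: 46; Neither: 46


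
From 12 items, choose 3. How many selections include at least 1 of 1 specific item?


Complement: C(12,3) - C(11,3) = 220 - 165 = 55

55


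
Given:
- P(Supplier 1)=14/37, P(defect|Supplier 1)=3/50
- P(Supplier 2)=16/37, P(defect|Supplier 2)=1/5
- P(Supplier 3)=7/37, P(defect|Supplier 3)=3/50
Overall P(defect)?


P(B) = Σ P(B|Aᵢ)×P(Aᵢ)
  3/50×14/37 = 21/925
  1/5×16/37 = 16/185
  3/50×7/37 = 21/1850
Sum = 223/1850

P(defect) = 223/1850 ≈ 12.05%


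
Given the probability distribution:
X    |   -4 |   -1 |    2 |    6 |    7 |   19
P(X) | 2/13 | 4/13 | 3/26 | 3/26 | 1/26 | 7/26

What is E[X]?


E[X] = Σ x·P(X=x)
= (-4)×(2/13) + (-1)×(4/13) + (2)×(3/26) + (6)×(3/26) + (7)×(1/26) + (19)×(7/26)
= 70/13

E[X] = 70/13


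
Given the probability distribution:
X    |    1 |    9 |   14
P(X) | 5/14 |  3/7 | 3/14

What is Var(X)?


E[X] = 101/14
E[X²] = 1079/14
Var(X) = E[X²] - (E[X])² = 1079/14 - 10201/196 = 4905/196

Var(X) = 4905/196 ≈ 25.0255


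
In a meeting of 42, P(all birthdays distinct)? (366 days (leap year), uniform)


P(all different) = Π(366-i)/366 for i=0..41
= (366/366)×(365/366)×...×(325/366)
= 0.086572

P ≈ 0.0866 ≈ 8.66%
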